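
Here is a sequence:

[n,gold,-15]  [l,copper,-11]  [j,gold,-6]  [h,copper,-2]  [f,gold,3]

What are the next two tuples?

[d,copper,7], [b,gold,12]

Letter: n, l, j, h, f → d → b (letters move back 2 places in the alphabet).
Metal — alternates gold ↔ copper: gold, copper, gold, copper, gold → copper → gold.
Third coordinate: alternating steps +4, +5, +4, +5, …, so -15, -11, -6, -2, 3 → 7 → 12.
Putting the parts together: [d,copper,7] and then [b,gold,12].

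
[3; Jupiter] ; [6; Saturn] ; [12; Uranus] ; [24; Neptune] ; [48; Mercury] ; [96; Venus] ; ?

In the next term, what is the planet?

Planet: runs through the planets Mercury→Neptune; Jupiter, Saturn, Uranus, Neptune, Mercury, Venus → Earth.

Earth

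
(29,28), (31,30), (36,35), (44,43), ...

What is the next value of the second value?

54

First value goes 29, 31, 36, 44 → 55 (differences are 2, 5, 8, … (increasing by 3 each time)).
Second value: always 1 less than the first value, so 28, 30, 35, 43 → 54.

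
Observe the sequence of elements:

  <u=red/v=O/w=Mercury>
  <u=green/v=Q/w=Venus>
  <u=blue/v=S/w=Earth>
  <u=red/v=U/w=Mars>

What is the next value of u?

U — repeats red → green → blue: red, green, blue, red → green.

green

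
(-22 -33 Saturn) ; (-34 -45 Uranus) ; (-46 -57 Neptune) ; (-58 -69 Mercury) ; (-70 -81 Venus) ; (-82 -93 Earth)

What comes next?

(-94 -105 Mars)

First entry: -22, -34, -46, -58, -70, -82 → -94 (−12 each step).
Second entry: -33, -45, -57, -69, -81, -93 → -105 (always 11 less than the first entry).
Planet: Saturn, Uranus, Neptune, Mercury, Venus, Earth → Mars (runs through the planets Mercury→Neptune).
Putting it together: (-94 -105 Mars).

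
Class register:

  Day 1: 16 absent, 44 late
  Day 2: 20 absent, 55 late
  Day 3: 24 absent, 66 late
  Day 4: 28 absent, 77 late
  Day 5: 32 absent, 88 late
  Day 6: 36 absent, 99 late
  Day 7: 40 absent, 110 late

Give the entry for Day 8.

Absent: 16, 20, 24, 28, 32, 36, 40 → 44 (+4 each step).
Late: +11 each step, so 44, 55, 66, 77, 88, 99, 110 → 121.
Putting it together: 44 absent, 121 late.

44 absent, 121 late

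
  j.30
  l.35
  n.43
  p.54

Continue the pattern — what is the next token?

r.68

Letter: letters move forward 2 places in the alphabet, so j, l, n, p → r.
Second component: differences are 5, 8, 11, … (increasing by 3 each time); 30, 35, 43, 54 → 68.
Combining the parts gives r.68.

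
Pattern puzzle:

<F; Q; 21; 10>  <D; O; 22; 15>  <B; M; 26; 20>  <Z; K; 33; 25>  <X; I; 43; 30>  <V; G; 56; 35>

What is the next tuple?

<T; E; 72; 40>

First letter — letters move back 2 places in the alphabet, wrapping A→Z: F, D, B, Z, X, V → T.
For the second letter, letters move back 2 places in the alphabet: Q, O, M, K, I, G → E.
For the third value, differences are 1, 4, 7, … (increasing by 3 each time): 21, 22, 26, 33, 43, 56 → 72.
Fourth value — +5 each step: 10, 15, 20, 25, 30, 35 → 40.
So the next tuple is <T; E; 72; 40>.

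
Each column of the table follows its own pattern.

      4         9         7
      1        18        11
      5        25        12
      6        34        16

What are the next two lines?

First component: each term is the sum of the two before it, so 4, 1, 5, 6 → 11 → 17.
Second component: alternating steps +9, +7, +9, +7, …; 9, 18, 25, 34 → 41 → 50.
Third component: alternating steps +4, +1, +4, +1, …; 7, 11, 12, 16 → 17 → 21.
Putting the parts together: 11  41  17 and then 17  50  21.

11  41  17; 17  50  21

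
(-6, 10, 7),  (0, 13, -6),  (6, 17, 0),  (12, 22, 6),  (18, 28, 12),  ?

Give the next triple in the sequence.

First value: -6, 0, 6, 12, 18 → 24 (+6 each step).
Second value: differences are 3, 4, 5, … (increasing by 1 each time); 10, 13, 17, 22, 28 → 35.
Third value goes 7, -6, 0, 6, 12 → 18 (always the previous value of the first value).
Putting it together: (24, 35, 18).

(24, 35, 18)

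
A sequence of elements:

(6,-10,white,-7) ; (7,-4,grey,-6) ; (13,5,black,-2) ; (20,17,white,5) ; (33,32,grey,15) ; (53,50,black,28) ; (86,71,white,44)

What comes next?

(139,95,grey,63)

First component: each term is the sum of the two before it; 6, 7, 13, 20, 33, 53, 86 → 139.
Second component — differences are 6, 9, 12, … (increasing by 3 each time): -10, -4, 5, 17, 32, 50, 71 → 95.
Shade goes white, grey, black, white, grey, black, white → grey (repeats white → grey → black).
Fourth component goes -7, -6, -2, 5, 15, 28, 44 → 63 (differences are 1, 4, 7, … (increasing by 3 each time)).
So the next element is (139,95,grey,63).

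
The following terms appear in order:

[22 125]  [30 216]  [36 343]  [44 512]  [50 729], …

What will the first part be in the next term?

58

First part: 22, 30, 36, 44, 50 → 58 (alternating steps +8, +6, +8, +6, …).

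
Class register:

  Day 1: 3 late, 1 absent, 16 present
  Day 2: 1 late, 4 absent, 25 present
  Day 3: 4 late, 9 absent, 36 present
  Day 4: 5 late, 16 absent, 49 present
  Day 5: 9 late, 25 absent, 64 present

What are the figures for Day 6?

For the late, each term is the sum of the two before it: 3, 1, 4, 5, 9 → 14.
Absent: perfect squares: 1², 2², 3², …; 1, 4, 9, 16, 25 → 36.
Present: perfect squares: 4², 5², 6², …, so 16, 25, 36, 49, 64 → 81.
Combining the parts gives 14 late, 36 absent, 81 present.

14 late, 36 absent, 81 present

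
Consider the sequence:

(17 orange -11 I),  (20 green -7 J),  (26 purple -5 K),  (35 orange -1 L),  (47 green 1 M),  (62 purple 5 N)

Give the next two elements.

First component: 17, 20, 26, 35, 47, 62 → 80 → 101 (differences are 3, 6, 9, … (increasing by 3 each time)).
Colour: orange, green, purple, orange, green, purple → orange → green (repeats orange → green → purple).
Third component — alternating steps +4, +2, +4, +2, …: -11, -7, -5, -1, 1, 5 → 7 → 11.
Letter goes I, J, K, L, M, N → O → P (letters move forward 1 place in the alphabet).
Putting the parts together: (80 orange 7 O) and then (101 green 11 P).

(80 orange 7 O), (101 green 11 P)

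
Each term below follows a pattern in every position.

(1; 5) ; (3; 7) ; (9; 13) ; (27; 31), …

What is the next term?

First slot: ×3 each step, so 1, 3, 9, 27 → 81.
Second slot: always 4 more than the first slot; 5, 7, 13, 31 → 85.
Combining the parts gives (81; 85).

(81; 85)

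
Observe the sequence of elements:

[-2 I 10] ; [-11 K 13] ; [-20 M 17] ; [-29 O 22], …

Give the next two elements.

[-38 Q 28], [-47 S 35]

For the first part, −9 each step: -2, -11, -20, -29 → -38 → -47.
Letter: letters move forward 2 places in the alphabet; I, K, M, O → Q → S.
Third part: 10, 13, 17, 22 → 28 → 35 (differences are 3, 4, 5, … (increasing by 1 each time)).
So the next two elements are [-38 Q 28] and [-47 S 35].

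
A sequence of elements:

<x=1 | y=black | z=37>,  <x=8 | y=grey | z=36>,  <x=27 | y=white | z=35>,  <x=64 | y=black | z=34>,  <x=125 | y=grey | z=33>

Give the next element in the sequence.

<x=216 | y=white | z=32>

X: perfect cubes: 1³, 2³, 3³, …; 1, 8, 27, 64, 125 → 216.
Y — repeats black → grey → white: black, grey, white, black, grey → white.
For the z, −1 each step: 37, 36, 35, 34, 33 → 32.
Putting it together: <x=216 | y=white | z=32>.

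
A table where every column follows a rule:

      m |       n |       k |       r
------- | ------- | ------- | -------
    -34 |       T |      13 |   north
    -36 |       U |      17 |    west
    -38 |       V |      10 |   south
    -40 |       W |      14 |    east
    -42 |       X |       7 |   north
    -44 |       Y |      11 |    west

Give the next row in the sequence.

-46  Z  4  south

For the column m, −2 each step: -34, -36, -38, -40, -42, -44 → -46.
Column n: letters move forward 1 place in the alphabet; T, U, V, W, X, Y → Z.
Column k goes 13, 17, 10, 14, 7, 11 → 4 (alternating steps +4, −7, +4, −7, …).
Column r goes north, west, south, east, north, west → south (repeats north → west → south → east).
Combining the parts gives -46  Z  4  south.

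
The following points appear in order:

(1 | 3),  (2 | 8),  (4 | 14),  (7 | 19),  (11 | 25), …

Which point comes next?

First entry: differences are 1, 2, 3, … (increasing by 1 each time); 1, 2, 4, 7, 11 → 16.
Second entry goes 3, 8, 14, 19, 25 → 30 (alternating steps +5, +6, +5, +6, …).
So the next point is (16 | 30).

(16 | 30)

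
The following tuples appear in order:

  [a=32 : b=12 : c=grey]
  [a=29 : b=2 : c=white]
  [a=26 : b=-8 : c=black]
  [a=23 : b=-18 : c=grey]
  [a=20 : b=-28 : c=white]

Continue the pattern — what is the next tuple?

For the a, −3 each step: 32, 29, 26, 23, 20 → 17.
B — −10 each step: 12, 2, -8, -18, -28 → -38.
For the c, repeats grey → white → black: grey, white, black, grey, white → black.
Combining the parts gives [a=17 : b=-38 : c=black].

[a=17 : b=-38 : c=black]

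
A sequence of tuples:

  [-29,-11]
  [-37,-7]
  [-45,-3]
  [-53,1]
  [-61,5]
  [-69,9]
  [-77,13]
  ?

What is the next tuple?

For the first slot, −8 each step: -29, -37, -45, -53, -61, -69, -77 → -85.
Second slot — +4 each step: -11, -7, -3, 1, 5, 9, 13 → 17.
Putting it together: [-85,17].

[-85,17]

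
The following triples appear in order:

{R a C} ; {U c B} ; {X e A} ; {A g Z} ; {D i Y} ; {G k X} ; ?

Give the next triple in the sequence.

First letter: R, U, X, A, D, G → J (letters move forward 3 places in the alphabet, wrapping Z→A).
Second letter goes a, c, e, g, i, k → m (letters move forward 2 places in the alphabet).
Third letter — letters move back 1 place in the alphabet, wrapping A→Z: C, B, A, Z, Y, X → W.
Combining the parts gives {J m W}.

{J m W}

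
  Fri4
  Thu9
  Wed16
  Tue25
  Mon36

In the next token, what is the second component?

49

Second component — perfect squares: 2², 3², 4², …: 4, 9, 16, 25, 36 → 49.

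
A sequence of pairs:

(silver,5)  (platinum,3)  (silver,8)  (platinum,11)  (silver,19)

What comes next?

(platinum,30)

Metal: alternates silver ↔ platinum, so silver, platinum, silver, platinum, silver → platinum.
Second coordinate goes 5, 3, 8, 11, 19 → 30 (each term is the sum of the two before it).
So the next pair is (platinum,30).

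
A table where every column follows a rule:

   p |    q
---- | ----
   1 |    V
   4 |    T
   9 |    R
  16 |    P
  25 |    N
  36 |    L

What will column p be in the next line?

Column p — perfect squares: 1², 2², 3², …: 1, 4, 9, 16, 25, 36 → 49.

49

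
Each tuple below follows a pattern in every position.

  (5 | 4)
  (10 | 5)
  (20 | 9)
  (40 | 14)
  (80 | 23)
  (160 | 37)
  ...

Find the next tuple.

(320 | 60)

First part — ×2 each step: 5, 10, 20, 40, 80, 160 → 320.
Second part: 4, 5, 9, 14, 23, 37 → 60 (each term is the sum of the two before it).
So the next tuple is (320 | 60).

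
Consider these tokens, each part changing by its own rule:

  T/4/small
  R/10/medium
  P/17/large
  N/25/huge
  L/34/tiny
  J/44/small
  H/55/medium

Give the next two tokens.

F/67/large then D/80/huge

Letter goes T, R, P, N, L, J, H → F → D (letters move back 2 places in the alphabet).
Second component: differences are 6, 7, 8, … (increasing by 1 each time), so 4, 10, 17, 25, 34, 44, 55 → 67 → 80.
Size — repeats small → medium → large → huge → tiny: small, medium, large, huge, tiny, small, medium → large → huge.
So the next two tokens are F/67/large and D/80/huge.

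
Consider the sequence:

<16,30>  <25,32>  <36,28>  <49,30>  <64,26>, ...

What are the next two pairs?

First part: perfect squares: 4², 5², 6², …, so 16, 25, 36, 49, 64 → 81 → 100.
Second part goes 30, 32, 28, 30, 26 → 28 → 24 (alternating steps +2, −4, +2, −4, …).
Putting the parts together: <81,28> and then <100,24>.

<81,28>, <100,24>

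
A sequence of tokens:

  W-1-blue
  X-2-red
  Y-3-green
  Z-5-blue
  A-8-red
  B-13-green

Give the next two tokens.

Letter goes W, X, Y, Z, A, B → C → D (letters move forward 1 place in the alphabet, wrapping Z→A).
Second component — each term is the sum of the two before it: 1, 2, 3, 5, 8, 13 → 21 → 34.
For the colour, repeats blue → red → green: blue, red, green, blue, red, green → blue → red.
Putting the parts together: C-21-blue and then D-34-red.

C-21-blue then D-34-red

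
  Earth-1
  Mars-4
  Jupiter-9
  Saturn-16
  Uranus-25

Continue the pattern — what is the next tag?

For the planet, runs through the planets Mercury→Neptune: Earth, Mars, Jupiter, Saturn, Uranus → Neptune.
Second component: perfect squares: 1², 2², 3², …; 1, 4, 9, 16, 25 → 36.
Putting it together: Neptune-36.

Neptune-36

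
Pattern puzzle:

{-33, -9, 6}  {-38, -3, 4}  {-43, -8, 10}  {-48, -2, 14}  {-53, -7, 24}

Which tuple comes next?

{-58, -1, 38}

First coordinate: −5 each step; -33, -38, -43, -48, -53 → -58.
For the second coordinate, alternating steps +6, −5, +6, −5, …: -9, -3, -8, -2, -7 → -1.
For the third coordinate, each term is the sum of the two before it: 6, 4, 10, 14, 24 → 38.
Putting it together: {-58, -1, 38}.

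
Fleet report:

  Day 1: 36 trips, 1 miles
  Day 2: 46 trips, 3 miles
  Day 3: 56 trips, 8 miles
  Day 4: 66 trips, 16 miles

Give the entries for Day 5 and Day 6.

76 trips, 27 miles; 86 trips, 41 miles

Trips: 36, 46, 56, 66 → 76 → 86 (+10 each step).
Miles goes 1, 3, 8, 16 → 27 → 41 (differences are 2, 5, 8, … (increasing by 3 each time)).
Putting the parts together: 76 trips, 27 miles and then 86 trips, 41 miles.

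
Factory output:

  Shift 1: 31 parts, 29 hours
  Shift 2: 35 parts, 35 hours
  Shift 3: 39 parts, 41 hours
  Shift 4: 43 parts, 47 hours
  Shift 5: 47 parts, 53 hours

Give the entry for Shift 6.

Parts — +4 each step: 31, 35, 39, 43, 47 → 51.
For the hours, +6 each step: 29, 35, 41, 47, 53 → 59.
So the next line is 51 parts, 59 hours.

51 parts, 59 hours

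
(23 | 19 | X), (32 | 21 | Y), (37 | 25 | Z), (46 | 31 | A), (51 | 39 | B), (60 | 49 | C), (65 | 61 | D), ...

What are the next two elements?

(74 | 75 | E), (79 | 91 | F)

For the first component, alternating steps +9, +5, +9, +5, …: 23, 32, 37, 46, 51, 60, 65 → 74 → 79.
Second component: differences are 2, 4, 6, … (increasing by 2 each time); 19, 21, 25, 31, 39, 49, 61 → 75 → 91.
For the letter, letters move forward 1 place in the alphabet, wrapping Z→A: X, Y, Z, A, B, C, D → E → F.
Putting the parts together: (74 | 75 | E) and then (79 | 91 | F).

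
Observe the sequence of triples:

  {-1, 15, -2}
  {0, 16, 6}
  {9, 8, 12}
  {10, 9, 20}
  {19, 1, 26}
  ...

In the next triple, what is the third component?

34

Third component: alternating steps +8, +6, +8, +6, …; -2, 6, 12, 20, 26 → 34.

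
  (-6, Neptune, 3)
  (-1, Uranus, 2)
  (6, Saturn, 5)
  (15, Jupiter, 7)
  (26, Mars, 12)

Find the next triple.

First entry: differences are 5, 7, 9, … (increasing by 2 each time), so -6, -1, 6, 15, 26 → 39.
Planet: runs backward through the planets Mercury→Neptune, so Neptune, Uranus, Saturn, Jupiter, Mars → Earth.
Third entry goes 3, 2, 5, 7, 12 → 19 (each term is the sum of the two before it).
Putting it together: (39, Earth, 19).

(39, Earth, 19)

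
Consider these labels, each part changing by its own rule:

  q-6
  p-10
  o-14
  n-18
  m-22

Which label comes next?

Letter: letters move back 1 place in the alphabet; q, p, o, n, m → l.
For the second component, +4 each step: 6, 10, 14, 18, 22 → 26.
So the next label is l-26.

l-26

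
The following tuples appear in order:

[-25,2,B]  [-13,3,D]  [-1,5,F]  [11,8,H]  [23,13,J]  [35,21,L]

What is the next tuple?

First part — +12 each step: -25, -13, -1, 11, 23, 35 → 47.
Second part — each term is the sum of the two before it: 2, 3, 5, 8, 13, 21 → 34.
Letter: letters move forward 2 places in the alphabet; B, D, F, H, J, L → N.
Combining the parts gives [47,34,N].

[47,34,N]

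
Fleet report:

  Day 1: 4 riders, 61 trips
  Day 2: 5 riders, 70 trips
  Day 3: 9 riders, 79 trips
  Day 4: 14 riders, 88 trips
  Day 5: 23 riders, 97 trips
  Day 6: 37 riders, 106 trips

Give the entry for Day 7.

For the riders, each term is the sum of the two before it: 4, 5, 9, 14, 23, 37 → 60.
Trips — +9 each step: 61, 70, 79, 88, 97, 106 → 115.
So the next line is 60 riders, 115 trips.

60 riders, 115 trips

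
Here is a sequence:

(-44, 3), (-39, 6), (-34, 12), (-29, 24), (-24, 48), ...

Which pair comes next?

(-19, 96)

First value: -44, -39, -34, -29, -24 → -19 (+5 each step).
Second value: ×2 each step; 3, 6, 12, 24, 48 → 96.
Putting it together: (-19, 96).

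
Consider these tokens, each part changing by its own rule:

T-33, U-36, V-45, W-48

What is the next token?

X-57

Letter: letters move forward 1 place in the alphabet; T, U, V, W → X.
Second component goes 33, 36, 45, 48 → 57 (alternating steps +3, +9, +3, +9, …).
Combining the parts gives X-57.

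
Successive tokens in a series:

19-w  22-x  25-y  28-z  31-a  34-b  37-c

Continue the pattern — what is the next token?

40-d

First component goes 19, 22, 25, 28, 31, 34, 37 → 40 (+3 each step).
Letter: w, x, y, z, a, b, c → d (letters move forward 1 place in the alphabet, wrapping Z→A).
Combining the parts gives 40-d.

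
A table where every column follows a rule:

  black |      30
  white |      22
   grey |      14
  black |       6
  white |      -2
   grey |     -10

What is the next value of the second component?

Second component goes 30, 22, 14, 6, -2, -10 → -18 (−8 each step).

-18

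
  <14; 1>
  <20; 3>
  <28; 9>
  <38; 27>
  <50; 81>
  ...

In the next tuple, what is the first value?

First value — differences are 6, 8, 10, … (increasing by 2 each time): 14, 20, 28, 38, 50 → 64.
Second value goes 1, 3, 9, 27, 81 → 243 (×3 each step).

64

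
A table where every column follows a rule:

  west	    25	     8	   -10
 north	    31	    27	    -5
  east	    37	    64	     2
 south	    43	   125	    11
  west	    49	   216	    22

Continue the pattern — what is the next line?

Direction: repeats west → north → east → south; west, north, east, south, west → north.
Second component — +6 each step: 25, 31, 37, 43, 49 → 55.
Third component: 8, 27, 64, 125, 216 → 343 (perfect cubes: 2³, 3³, 4³, …).
For the fourth component, differences are 5, 7, 9, … (increasing by 2 each time): -10, -5, 2, 11, 22 → 35.
Putting it together: north  55  343  35.

north  55  343  35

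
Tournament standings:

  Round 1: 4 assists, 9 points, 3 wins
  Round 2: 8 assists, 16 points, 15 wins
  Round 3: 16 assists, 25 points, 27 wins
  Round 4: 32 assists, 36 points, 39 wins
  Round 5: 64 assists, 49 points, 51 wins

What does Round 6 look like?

Assists: 4, 8, 16, 32, 64 → 128 (×2 each step).
Points: perfect squares: 3², 4², 5², …, so 9, 16, 25, 36, 49 → 64.
Wins goes 3, 15, 27, 39, 51 → 63 (+12 each step).
Combining the parts gives 128 assists, 64 points, 63 wins.

128 assists, 64 points, 63 wins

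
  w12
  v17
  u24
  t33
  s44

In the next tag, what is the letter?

r

Letter: letters move back 1 place in the alphabet; w, v, u, t, s → r.
For the second component, differences are 5, 7, 9, … (increasing by 2 each time): 12, 17, 24, 33, 44 → 57.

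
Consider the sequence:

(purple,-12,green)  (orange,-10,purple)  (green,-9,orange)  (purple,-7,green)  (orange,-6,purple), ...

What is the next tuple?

For the first colour, repeats purple → orange → green: purple, orange, green, purple, orange → green.
Second part: alternating steps +2, +1, +2, +1, …; -12, -10, -9, -7, -6 → -4.
Second colour — repeats green → purple → orange: green, purple, orange, green, purple → orange.
Putting it together: (green,-4,orange).

(green,-4,orange)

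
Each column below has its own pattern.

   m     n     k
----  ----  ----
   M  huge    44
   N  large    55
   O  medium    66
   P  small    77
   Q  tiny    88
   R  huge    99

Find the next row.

Column m — letters move forward 1 place in the alphabet: M, N, O, P, Q, R → S.
Column n — repeats huge → large → medium → small → tiny: huge, large, medium, small, tiny, huge → large.
Column k: +11 each step, so 44, 55, 66, 77, 88, 99 → 110.
Putting it together: S  large  110.

S  large  110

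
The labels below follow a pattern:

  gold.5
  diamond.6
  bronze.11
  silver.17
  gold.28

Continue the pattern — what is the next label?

diamond.45

Rank: repeats gold → diamond → bronze → silver, so gold, diamond, bronze, silver, gold → diamond.
Second component: 5, 6, 11, 17, 28 → 45 (each term is the sum of the two before it).
Putting it together: diamond.45.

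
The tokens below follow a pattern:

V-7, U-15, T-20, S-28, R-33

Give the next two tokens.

Letter goes V, U, T, S, R → Q → P (letters move back 1 place in the alphabet).
Second component: 7, 15, 20, 28, 33 → 41 → 46 (alternating steps +8, +5, +8, +5, …).
So the next two tokens are Q-41 and P-46.

Q-41, P-46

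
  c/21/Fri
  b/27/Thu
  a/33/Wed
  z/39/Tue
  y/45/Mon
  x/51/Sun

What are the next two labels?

w/57/Sat, v/63/Fri

For the letter, letters move back 1 place in the alphabet, wrapping A→Z: c, b, a, z, y, x → w → v.
Second component: +6 each step; 21, 27, 33, 39, 45, 51 → 57 → 63.
Day goes Fri, Thu, Wed, Tue, Mon, Sun → Sat → Fri (runs backward through the weekdays Mon→Sun).
So the next two labels are w/57/Sat and v/63/Fri.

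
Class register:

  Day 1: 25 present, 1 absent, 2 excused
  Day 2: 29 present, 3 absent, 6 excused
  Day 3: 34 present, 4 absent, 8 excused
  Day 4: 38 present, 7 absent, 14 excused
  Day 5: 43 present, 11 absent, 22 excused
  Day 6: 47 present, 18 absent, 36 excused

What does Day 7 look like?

52 present, 29 absent, 58 excused

Present goes 25, 29, 34, 38, 43, 47 → 52 (alternating steps +4, +5, +4, +5, …).
Absent — each term is the sum of the two before it: 1, 3, 4, 7, 11, 18 → 29.
Excused: each term is the sum of the two before it; 2, 6, 8, 14, 22, 36 → 58.
Putting it together: 52 present, 29 absent, 58 excused.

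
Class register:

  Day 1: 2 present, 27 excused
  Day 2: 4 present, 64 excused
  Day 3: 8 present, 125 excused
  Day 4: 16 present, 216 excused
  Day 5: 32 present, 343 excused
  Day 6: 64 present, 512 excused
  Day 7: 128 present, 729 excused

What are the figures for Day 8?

Present: ×2 each step; 2, 4, 8, 16, 32, 64, 128 → 256.
Excused: 27, 64, 125, 216, 343, 512, 729 → 1000 (perfect cubes: 3³, 4³, 5³, …).
Putting it together: 256 present, 1000 excused.

256 present, 1000 excused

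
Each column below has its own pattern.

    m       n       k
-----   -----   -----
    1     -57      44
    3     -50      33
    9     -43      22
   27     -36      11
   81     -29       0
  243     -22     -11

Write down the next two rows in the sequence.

729  -15  -22; 2187  -8  -33

Column m: 1, 3, 9, 27, 81, 243 → 729 → 2187 (×3 each step).
Column n: -57, -50, -43, -36, -29, -22 → -15 → -8 (+7 each step).
Column k: 44, 33, 22, 11, 0, -11 → -22 → -33 (−11 each step).
So the next two rows are 729  -15  -22 and 2187  -8  -33.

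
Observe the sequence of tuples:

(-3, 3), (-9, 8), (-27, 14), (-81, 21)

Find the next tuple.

(-243, 29)

First slot — ×3 each step: -3, -9, -27, -81 → -243.
Second slot — differences are 5, 6, 7, … (increasing by 1 each time): 3, 8, 14, 21 → 29.
Putting it together: (-243, 29).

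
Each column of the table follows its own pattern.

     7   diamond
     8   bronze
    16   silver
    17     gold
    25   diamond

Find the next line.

First component goes 7, 8, 16, 17, 25 → 26 (alternating steps +1, +8, +1, +8, …).
For the rank, repeats diamond → bronze → silver → gold: diamond, bronze, silver, gold, diamond → bronze.
Combining the parts gives 26  bronze.

26  bronze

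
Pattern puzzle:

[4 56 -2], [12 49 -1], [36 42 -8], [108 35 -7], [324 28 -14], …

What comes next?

First coordinate: ×3 each step; 4, 12, 36, 108, 324 → 972.
Second coordinate — −7 each step: 56, 49, 42, 35, 28 → 21.
Third coordinate goes -2, -1, -8, -7, -14 → -13 (alternating steps +1, −7, +1, −7, …).
So the next tuple is [972 21 -13].

[972 21 -13]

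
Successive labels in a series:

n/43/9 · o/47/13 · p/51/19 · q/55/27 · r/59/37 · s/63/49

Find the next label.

t/67/63

Letter: letters move forward 1 place in the alphabet, so n, o, p, q, r, s → t.
For the second component, +4 each step: 43, 47, 51, 55, 59, 63 → 67.
Third component: differences are 4, 6, 8, … (increasing by 2 each time); 9, 13, 19, 27, 37, 49 → 63.
So the next label is t/67/63.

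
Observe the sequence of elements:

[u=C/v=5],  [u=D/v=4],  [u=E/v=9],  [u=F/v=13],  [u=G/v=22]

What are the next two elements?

[u=H/v=35], [u=I/v=57]

U: letters move forward 1 place in the alphabet; C, D, E, F, G → H → I.
V — each term is the sum of the two before it: 5, 4, 9, 13, 22 → 35 → 57.
So the next two elements are [u=H/v=35] and [u=I/v=57].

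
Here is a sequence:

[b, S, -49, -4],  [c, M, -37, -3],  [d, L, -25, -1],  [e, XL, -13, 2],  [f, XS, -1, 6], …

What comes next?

[g, S, 11, 11]

For the letter, letters move forward 1 place in the alphabet: b, c, d, e, f → g.
Size: runs through clothing sizes XS→XL; S, M, L, XL, XS → S.
Third slot goes -49, -37, -25, -13, -1 → 11 (+12 each step).
Fourth slot: differences are 1, 2, 3, … (increasing by 1 each time); -4, -3, -1, 2, 6 → 11.
Combining the parts gives [g, S, 11, 11].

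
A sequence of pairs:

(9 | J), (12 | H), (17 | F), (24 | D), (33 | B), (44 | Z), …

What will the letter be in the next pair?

X

Letter — letters move back 2 places in the alphabet, wrapping A→Z: J, H, F, D, B, Z → X.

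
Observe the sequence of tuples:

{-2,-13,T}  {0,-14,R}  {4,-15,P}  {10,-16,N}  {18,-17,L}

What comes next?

For the first part, differences are 2, 4, 6, … (increasing by 2 each time): -2, 0, 4, 10, 18 → 28.
Second part goes -13, -14, -15, -16, -17 → -18 (−1 each step).
Letter: letters move back 2 places in the alphabet; T, R, P, N, L → J.
So the next tuple is {28,-18,J}.

{28,-18,J}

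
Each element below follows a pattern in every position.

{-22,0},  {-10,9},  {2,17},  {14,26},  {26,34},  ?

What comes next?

{38,43}

First coordinate — +12 each step: -22, -10, 2, 14, 26 → 38.
Second coordinate goes 0, 9, 17, 26, 34 → 43 (alternating steps +9, +8, +9, +8, …).
Putting it together: {38,43}.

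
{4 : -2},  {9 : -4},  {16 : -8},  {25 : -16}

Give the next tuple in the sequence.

First component: 4, 9, 16, 25 → 36 (perfect squares: 2², 3², 4², …).
For the second component, ×2 each step: -2, -4, -8, -16 → -32.
Combining the parts gives {36 : -32}.

{36 : -32}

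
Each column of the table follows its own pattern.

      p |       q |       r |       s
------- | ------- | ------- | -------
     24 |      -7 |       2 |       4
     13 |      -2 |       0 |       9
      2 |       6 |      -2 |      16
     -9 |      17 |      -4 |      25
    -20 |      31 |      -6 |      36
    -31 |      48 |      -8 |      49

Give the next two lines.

-42  68  -10  64; -53  91  -12  81

Column p — −11 each step: 24, 13, 2, -9, -20, -31 → -42 → -53.
Column q — differences are 5, 8, 11, … (increasing by 3 each time): -7, -2, 6, 17, 31, 48 → 68 → 91.
Column r: 2, 0, -2, -4, -6, -8 → -10 → -12 (−2 each step).
For the column s, perfect squares: 2², 3², 4², …: 4, 9, 16, 25, 36, 49 → 64 → 81.
So the next two lines are -42  68  -10  64 and -53  91  -12  81.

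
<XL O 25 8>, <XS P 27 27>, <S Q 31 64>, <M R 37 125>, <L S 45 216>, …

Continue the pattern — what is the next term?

<XL T 55 343>

Size — runs through clothing sizes XS→XL: XL, XS, S, M, L → XL.
For the letter, letters move forward 1 place in the alphabet: O, P, Q, R, S → T.
Third entry: differences are 2, 4, 6, … (increasing by 2 each time), so 25, 27, 31, 37, 45 → 55.
Fourth entry: perfect cubes: 2³, 3³, 4³, …; 8, 27, 64, 125, 216 → 343.
So the next term is <XL T 55 343>.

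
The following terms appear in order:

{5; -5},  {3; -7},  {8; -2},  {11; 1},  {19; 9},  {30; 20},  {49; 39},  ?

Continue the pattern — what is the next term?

For the first entry, each term is the sum of the two before it: 5, 3, 8, 11, 19, 30, 49 → 79.
Second entry goes -5, -7, -2, 1, 9, 20, 39 → 69 (always 10 less than the first entry).
Putting it together: {79; 69}.

{79; 69}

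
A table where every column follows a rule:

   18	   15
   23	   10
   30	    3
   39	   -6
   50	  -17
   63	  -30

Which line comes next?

78  -45

First component — differences are 5, 7, 9, … (increasing by 2 each time): 18, 23, 30, 39, 50, 63 → 78.
Second component: together with the first component always sums to 33, so 15, 10, 3, -6, -17, -30 → -45.
So the next line is 78  -45.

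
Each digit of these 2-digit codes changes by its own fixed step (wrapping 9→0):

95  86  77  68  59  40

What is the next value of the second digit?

For the second digit, +1 each step, mod 10: 5, 6, 7, 8, 9, 0 → 1.

1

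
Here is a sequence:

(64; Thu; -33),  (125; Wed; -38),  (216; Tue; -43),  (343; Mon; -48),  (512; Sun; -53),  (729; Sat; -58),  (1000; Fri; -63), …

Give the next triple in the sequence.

First component: perfect cubes: 4³, 5³, 6³, …; 64, 125, 216, 343, 512, 729, 1000 → 1331.
Day: runs backward through the weekdays Mon→Sun, so Thu, Wed, Tue, Mon, Sun, Sat, Fri → Thu.
Third component: −5 each step; -33, -38, -43, -48, -53, -58, -63 → -68.
Combining the parts gives (1331; Thu; -68).

(1331; Thu; -68)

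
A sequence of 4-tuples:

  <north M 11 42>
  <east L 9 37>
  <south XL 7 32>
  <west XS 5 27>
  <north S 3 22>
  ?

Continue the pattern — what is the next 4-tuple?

Direction goes north, east, south, west, north → east (repeats north → east → south → west).
Size: M, L, XL, XS, S → M (runs through clothing sizes XS→XL).
Third slot: −2 each step, so 11, 9, 7, 5, 3 → 1.
Fourth slot goes 42, 37, 32, 27, 22 → 17 (−5 each step).
So the next 4-tuple is <east M 1 17>.

<east M 1 17>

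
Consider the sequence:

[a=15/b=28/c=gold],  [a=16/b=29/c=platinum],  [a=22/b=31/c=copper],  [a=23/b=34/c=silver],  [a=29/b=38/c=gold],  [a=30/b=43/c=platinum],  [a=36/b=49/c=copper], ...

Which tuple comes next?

A: alternating steps +1, +6, +1, +6, …; 15, 16, 22, 23, 29, 30, 36 → 37.
B — differences are 1, 2, 3, … (increasing by 1 each time): 28, 29, 31, 34, 38, 43, 49 → 56.
C: repeats gold → platinum → copper → silver; gold, platinum, copper, silver, gold, platinum, copper → silver.
So the next tuple is [a=37/b=56/c=silver].

[a=37/b=56/c=silver]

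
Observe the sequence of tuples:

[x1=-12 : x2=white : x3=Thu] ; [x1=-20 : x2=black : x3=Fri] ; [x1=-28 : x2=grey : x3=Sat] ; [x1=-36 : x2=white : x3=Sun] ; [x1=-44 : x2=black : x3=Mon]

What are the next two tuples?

[x1=-52 : x2=grey : x3=Tue], [x1=-60 : x2=white : x3=Wed]

X1 — −8 each step: -12, -20, -28, -36, -44 → -52 → -60.
X2: repeats white → black → grey; white, black, grey, white, black → grey → white.
X3: runs through the weekdays Mon→Sun; Thu, Fri, Sat, Sun, Mon → Tue → Wed.
Putting the parts together: [x1=-52 : x2=grey : x3=Tue] and then [x1=-60 : x2=white : x3=Wed].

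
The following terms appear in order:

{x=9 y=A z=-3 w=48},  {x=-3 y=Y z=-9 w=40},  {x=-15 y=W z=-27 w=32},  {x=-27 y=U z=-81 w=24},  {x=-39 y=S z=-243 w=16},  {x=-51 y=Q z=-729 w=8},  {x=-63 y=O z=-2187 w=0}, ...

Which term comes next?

X: −12 each step, so 9, -3, -15, -27, -39, -51, -63 → -75.
Y goes A, Y, W, U, S, Q, O → M (letters move back 2 places in the alphabet, wrapping A→Z).
Z: ×3 each step, so -3, -9, -27, -81, -243, -729, -2187 → -6561.
W: −8 each step, so 48, 40, 32, 24, 16, 8, 0 → -8.
Combining the parts gives {x=-75 y=M z=-6561 w=-8}.

{x=-75 y=M z=-6561 w=-8}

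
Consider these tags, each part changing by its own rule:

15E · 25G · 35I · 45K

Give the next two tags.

First component: +10 each step; 15, 25, 35, 45 → 55 → 65.
For the letter, letters move forward 2 places in the alphabet: E, G, I, K → M → O.
Putting the parts together: 55M and then 65O.

55M then 65O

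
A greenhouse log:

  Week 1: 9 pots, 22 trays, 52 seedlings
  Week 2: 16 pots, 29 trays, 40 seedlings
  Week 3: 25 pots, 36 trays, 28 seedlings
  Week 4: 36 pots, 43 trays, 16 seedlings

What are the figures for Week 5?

49 pots, 50 trays, 4 seedlings

Pots goes 9, 16, 25, 36 → 49 (perfect squares: 3², 4², 5², …).
Trays: +7 each step; 22, 29, 36, 43 → 50.
Seedlings — −12 each step: 52, 40, 28, 16 → 4.
Combining the parts gives 49 pots, 50 trays, 4 seedlings.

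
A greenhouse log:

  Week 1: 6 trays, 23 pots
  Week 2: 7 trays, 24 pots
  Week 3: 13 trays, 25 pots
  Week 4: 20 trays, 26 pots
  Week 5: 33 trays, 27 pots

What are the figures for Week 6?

Trays: each term is the sum of the two before it, so 6, 7, 13, 20, 33 → 53.
Pots: 23, 24, 25, 26, 27 → 28 (+1 each step).
Putting it together: 53 trays, 28 pots.

53 trays, 28 pots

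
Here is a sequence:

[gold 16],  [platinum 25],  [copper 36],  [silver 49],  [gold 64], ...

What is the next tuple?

Metal goes gold, platinum, copper, silver, gold → platinum (repeats gold → platinum → copper → silver).
Second part: 16, 25, 36, 49, 64 → 81 (perfect squares: 4², 5², 6², …).
Combining the parts gives [platinum 81].

[platinum 81]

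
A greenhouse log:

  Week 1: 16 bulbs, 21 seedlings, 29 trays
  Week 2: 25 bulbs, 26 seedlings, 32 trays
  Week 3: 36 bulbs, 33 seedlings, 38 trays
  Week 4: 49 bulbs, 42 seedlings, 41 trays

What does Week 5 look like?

64 bulbs, 53 seedlings, 47 trays

Bulbs goes 16, 25, 36, 49 → 64 (perfect squares: 4², 5², 6², …).
Seedlings: 21, 26, 33, 42 → 53 (differences are 5, 7, 9, … (increasing by 2 each time)).
For the trays, alternating steps +3, +6, +3, +6, …: 29, 32, 38, 41 → 47.
Combining the parts gives 64 bulbs, 53 seedlings, 47 trays.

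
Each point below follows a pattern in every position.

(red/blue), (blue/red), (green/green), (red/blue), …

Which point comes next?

First colour: repeats red → blue → green; red, blue, green, red → blue.
Second colour — repeats blue → red → green: blue, red, green, blue → red.
So the next point is (blue/red).

(blue/red)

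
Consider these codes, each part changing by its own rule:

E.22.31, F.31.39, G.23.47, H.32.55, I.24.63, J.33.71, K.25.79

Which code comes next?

Letter: E, F, G, H, I, J, K → L (letters move forward 1 place in the alphabet).
Second component: 22, 31, 23, 32, 24, 33, 25 → 34 (alternating steps +9, −8, +9, −8, …).
Third component: +8 each step, so 31, 39, 47, 55, 63, 71, 79 → 87.
Putting it together: L.34.87.

L.34.87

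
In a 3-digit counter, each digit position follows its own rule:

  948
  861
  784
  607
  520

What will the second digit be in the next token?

4

Second digit — +2 each step, mod 10: 4, 6, 8, 0, 2 → 4.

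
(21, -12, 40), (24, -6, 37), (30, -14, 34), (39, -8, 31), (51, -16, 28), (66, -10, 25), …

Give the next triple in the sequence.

For the first part, differences are 3, 6, 9, … (increasing by 3 each time): 21, 24, 30, 39, 51, 66 → 84.
Second part: -12, -6, -14, -8, -16, -10 → -18 (alternating steps +6, −8, +6, −8, …).
Third part — −3 each step: 40, 37, 34, 31, 28, 25 → 22.
So the next triple is (84, -18, 22).

(84, -18, 22)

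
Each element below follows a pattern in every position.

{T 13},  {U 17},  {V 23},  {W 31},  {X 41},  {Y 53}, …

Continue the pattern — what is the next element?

Letter: letters move forward 1 place in the alphabet, so T, U, V, W, X, Y → Z.
For the second component, differences are 4, 6, 8, … (increasing by 2 each time): 13, 17, 23, 31, 41, 53 → 67.
So the next element is {Z 67}.

{Z 67}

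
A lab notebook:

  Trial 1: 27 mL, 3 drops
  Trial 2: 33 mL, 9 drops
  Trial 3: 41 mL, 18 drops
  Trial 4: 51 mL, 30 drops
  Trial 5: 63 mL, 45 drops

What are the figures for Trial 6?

ML — differences are 6, 8, 10, … (increasing by 2 each time): 27, 33, 41, 51, 63 → 77.
For the drops, differences are 6, 9, 12, … (increasing by 3 each time): 3, 9, 18, 30, 45 → 63.
So the next line is 77 mL, 63 drops.

77 mL, 63 drops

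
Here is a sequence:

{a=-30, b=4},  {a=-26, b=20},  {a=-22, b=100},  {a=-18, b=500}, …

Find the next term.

{a=-14, b=2500}

A: +4 each step, so -30, -26, -22, -18 → -14.
B goes 4, 20, 100, 500 → 2500 (×5 each step).
Combining the parts gives {a=-14, b=2500}.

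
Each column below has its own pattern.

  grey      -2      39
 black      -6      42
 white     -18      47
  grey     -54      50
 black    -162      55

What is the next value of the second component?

Shade: repeats grey → black → white; grey, black, white, grey, black → white.
Second component: ×3 each step, so -2, -6, -18, -54, -162 → -486.
For the third component, alternating steps +3, +5, +3, +5, …: 39, 42, 47, 50, 55 → 58.

-486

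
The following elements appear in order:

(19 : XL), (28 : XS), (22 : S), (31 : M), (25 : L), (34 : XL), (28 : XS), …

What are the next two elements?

(37 : S), (31 : M)

First part goes 19, 28, 22, 31, 25, 34, 28 → 37 → 31 (alternating steps +9, −6, +9, −6, …).
Size: XL, XS, S, M, L, XL, XS → S → M (repeats XL → XS → S → M → L).
Putting the parts together: (37 : S) and then (31 : M).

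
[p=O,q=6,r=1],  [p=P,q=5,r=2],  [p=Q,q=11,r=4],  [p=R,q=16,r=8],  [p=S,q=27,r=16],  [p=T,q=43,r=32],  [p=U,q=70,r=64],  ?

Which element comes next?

[p=V,q=113,r=128]

P — letters move forward 1 place in the alphabet: O, P, Q, R, S, T, U → V.
For the q, each term is the sum of the two before it: 6, 5, 11, 16, 27, 43, 70 → 113.
For the r, ×2 each step: 1, 2, 4, 8, 16, 32, 64 → 128.
Combining the parts gives [p=V,q=113,r=128].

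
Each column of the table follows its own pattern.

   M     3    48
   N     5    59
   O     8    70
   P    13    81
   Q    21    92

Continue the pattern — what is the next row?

R  34  103

Letter — letters move forward 1 place in the alphabet: M, N, O, P, Q → R.
Second component goes 3, 5, 8, 13, 21 → 34 (each term is the sum of the two before it).
Third component — +11 each step: 48, 59, 70, 81, 92 → 103.
Putting it together: R  34  103.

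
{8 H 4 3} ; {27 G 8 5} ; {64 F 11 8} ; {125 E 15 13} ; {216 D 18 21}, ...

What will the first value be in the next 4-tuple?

343

First value: perfect cubes: 2³, 3³, 4³, …, so 8, 27, 64, 125, 216 → 343.
Letter — letters move back 1 place in the alphabet: H, G, F, E, D → C.
Third value: alternating steps +4, +3, +4, +3, …; 4, 8, 11, 15, 18 → 22.
Fourth value: 3, 5, 8, 13, 21 → 34 (each term is the sum of the two before it).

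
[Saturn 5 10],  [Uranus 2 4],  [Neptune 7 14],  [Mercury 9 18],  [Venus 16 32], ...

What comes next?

Planet: runs through the planets Mercury→Neptune, so Saturn, Uranus, Neptune, Mercury, Venus → Earth.
For the second entry, each term is the sum of the two before it: 5, 2, 7, 9, 16 → 25.
Third entry — always 2 × the second entry: 10, 4, 14, 18, 32 → 50.
So the next tuple is [Earth 25 50].

[Earth 25 50]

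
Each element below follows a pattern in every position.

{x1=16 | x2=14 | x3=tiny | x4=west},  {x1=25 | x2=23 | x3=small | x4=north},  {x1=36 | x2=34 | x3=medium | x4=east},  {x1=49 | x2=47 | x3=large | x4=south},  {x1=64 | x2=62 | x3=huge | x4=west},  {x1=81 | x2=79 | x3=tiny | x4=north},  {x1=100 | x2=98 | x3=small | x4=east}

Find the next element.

{x1=121 | x2=119 | x3=medium | x4=south}

X1 — perfect squares: 4², 5², 6², …: 16, 25, 36, 49, 64, 81, 100 → 121.
X2 goes 14, 23, 34, 47, 62, 79, 98 → 119 (always 2 less than the x1).
X3 goes tiny, small, medium, large, huge, tiny, small → medium (repeats tiny → small → medium → large → huge).
X4: repeats west → north → east → south; west, north, east, south, west, north, east → south.
Combining the parts gives {x1=121 | x2=119 | x3=medium | x4=south}.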